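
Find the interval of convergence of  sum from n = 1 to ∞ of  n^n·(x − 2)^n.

Root test: |a_n|^(1/n) = n → ∞.
Since the n-th root of |a_n| is unbounded, the series converges only at x = 2; R = 0.

{2}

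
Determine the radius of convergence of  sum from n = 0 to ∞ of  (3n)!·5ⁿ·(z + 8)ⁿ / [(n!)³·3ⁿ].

The ratio of consecutive coefficients is (3n+1)·(3n+2)·(3n+3)/(n+1)³ · 5/3 → 45.
The series converges when 45 · |z + 8| < 1, giving R = 1/45.

R = 1/45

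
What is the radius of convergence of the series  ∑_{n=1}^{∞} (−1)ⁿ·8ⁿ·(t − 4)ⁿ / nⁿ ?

R = ∞

Applying the root test, |a_n|^(1/n) = 8/n → 0.
Since the n-th root of |a_n| tends to 0, the series converges for all real t; R = ∞.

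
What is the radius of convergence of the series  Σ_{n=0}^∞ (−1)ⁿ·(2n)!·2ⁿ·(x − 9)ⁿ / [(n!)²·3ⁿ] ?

R = 3/8

The ratio of consecutive coefficients is (2n+1)·(2n+2)/(n+1)² · 2/3 → 8/3.
Convergence for |x − 9| · 8/3 < 1, i.e. |x − 9| < 3/8. So R = 3/8.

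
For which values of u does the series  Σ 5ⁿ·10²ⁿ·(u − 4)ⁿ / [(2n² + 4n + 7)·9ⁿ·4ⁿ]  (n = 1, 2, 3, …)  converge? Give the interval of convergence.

Ratio test: |a_{n+1}/a_n| = [(2n² + 4n + 7)/(2(n+1)² + 4(n+1) + 7)] · 5·100/(9·4) → 125/9 as n → ∞.
Convergence for |u − 4| · 125/9 < 1, i.e. |u − 4| < 9/125. So R = 9/125.
Endpoint u = 509/125: the series is dominated by a constant times Σ 1/n², which converges (p = 2 > 1).
When u = 491/125, the terms are on the order of 1/n², so the series converges absolutely by comparison with the p-series (p = 2 > 1).

[491/125, 509/125]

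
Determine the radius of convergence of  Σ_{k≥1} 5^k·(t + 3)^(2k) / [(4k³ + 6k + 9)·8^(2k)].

R = 8√5/5

The ratio of consecutive coefficients is [(4k³ + 6k + 9)/(4(k+1)³ + 6(k+1) + 9)] · 5/64 → 5/64.
Successive powers of (t + 3) differ by 2, so the series converges when |t + 3|² · 5/64 < 1, i.e. |t + 3| < √(64/5). So R = 8√5/5.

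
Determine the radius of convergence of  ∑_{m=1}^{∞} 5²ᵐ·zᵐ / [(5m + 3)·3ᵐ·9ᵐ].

Ratio test: |a_{m+1}/a_m| = [(5m + 3)/(5(m+1) + 3)] · 25/(3·9) → 25/27 as m → ∞.
Thus R = 1/(25/27) = 27/25.

R = 27/25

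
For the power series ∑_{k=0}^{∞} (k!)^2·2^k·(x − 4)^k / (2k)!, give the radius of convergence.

The ratio of consecutive coefficients is (k+1)²/[(2k+1)·(2k+2)] · 2 → 1/2.
The series converges when 1/2 · |x − 4| < 1, giving R = 2.

R = 2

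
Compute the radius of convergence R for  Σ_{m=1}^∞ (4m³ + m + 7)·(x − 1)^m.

Apply the ratio test: |a_{m+1}| / |a_m| = (4(m+1)³ + (m+1) + 7)/(4m³ + m + 7), which tends to 1 as m → ∞.
Convergence for |x − 1| < 1, so R = 1.

R = 1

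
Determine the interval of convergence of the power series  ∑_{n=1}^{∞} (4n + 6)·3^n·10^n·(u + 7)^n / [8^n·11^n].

(-149/15, -61/15)

The ratio of consecutive coefficients is [(4(n+1) + 6)/(4n + 6)] · 3·10/(8·11) → 15/44.
Hence the series converges for |u + 7| < 1/(15/44) = 44/15, so the radius of convergence is 44/15.
Endpoint u = -61/15: the terms do not tend to 0, so the series diverges.
At u = -149/15: the terms have absolute value of order n, which does not tend to 0, so the series diverges by the divergence test.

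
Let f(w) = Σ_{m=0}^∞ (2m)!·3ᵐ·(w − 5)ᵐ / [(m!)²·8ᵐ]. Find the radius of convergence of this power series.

R = 2/3

Ratio test: |a_{m+1}/a_m| = (2m+1)·(2m+2)/(m+1)² · 3/8 → 3/2 as m → ∞.
The series converges when 3/2 · |w − 5| < 1, giving R = 2/3.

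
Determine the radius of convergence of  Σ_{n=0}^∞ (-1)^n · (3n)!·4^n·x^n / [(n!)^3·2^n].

R = 1/54

Apply the ratio test: |a_{n+1}| / |a_n| = (3n+1)·(3n+2)·(3n+3)/(n+1)³ · 4/2, which tends to 54 as n → ∞.
Convergence for |x| · 54 < 1, i.e. |x| < 1/54. So R = 1/54.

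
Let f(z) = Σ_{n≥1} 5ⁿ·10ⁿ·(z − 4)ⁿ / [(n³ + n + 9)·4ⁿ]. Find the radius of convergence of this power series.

Ratio test: |a_{n+1}/a_n| = [(n³ + n + 9)/((n+1)³ + (n+1) + 9)] · 5·10/4 → 25/2 as n → ∞.
Hence the series converges for |z − 4| < 1/(25/2) = 2/25, so the radius of convergence is 2/25.

R = 2/25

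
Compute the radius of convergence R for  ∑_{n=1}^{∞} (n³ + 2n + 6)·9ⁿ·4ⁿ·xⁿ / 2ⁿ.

By the ratio test, |a_{n+1}/a_n| = [((n+1)³ + 2(n+1) + 6)/(n³ + 2n + 6)] · 9·4/2 → 18.
Hence the series converges for |x| < 1/(18) = 1/18, so the radius of convergence is 1/18.

R = 1/18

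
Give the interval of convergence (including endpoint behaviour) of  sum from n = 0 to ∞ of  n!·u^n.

{0}

Apply the ratio test: |a_{n+1}| / |a_n| = (n+1), which tends to ∞ as n → ∞.
The ratio grows without bound, so the series diverges whenever u ≠ 0; it converges only at u = 0. R = 0.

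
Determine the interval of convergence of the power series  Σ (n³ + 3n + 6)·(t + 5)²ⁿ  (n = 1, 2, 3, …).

(-6, -4)

Apply the ratio test: |a_{n+1}| / |a_n| = ((n+1)³ + 3(n+1) + 6)/(n³ + 3n + 6), which tends to 1 as n → ∞.
Successive powers of (t + 5) differ by 2, so the series converges when |t + 5|² · 1 < 1, i.e. |t + 5| < √(1) = 1. So R = 1.
Check t = -4: the terms do not tend to 0, so the series diverges.
Check t = -6: the terms have absolute value of order n³, which does not tend to 0, so the series diverges by the divergence test.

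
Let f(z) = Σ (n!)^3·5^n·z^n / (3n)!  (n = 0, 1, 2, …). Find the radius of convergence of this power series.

R = 27/5

Apply the ratio test: |a_{n+1}| / |a_n| = (n+1)³/[(3n+1)·(3n+2)·(3n+3)] · 5, which tends to 5/27 as n → ∞.
Hence the series converges for |z| < 1/(5/27) = 27/5, so the radius of convergence is 27/5.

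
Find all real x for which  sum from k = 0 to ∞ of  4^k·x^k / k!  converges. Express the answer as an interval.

(−∞, ∞)

By the ratio test, |a_{k+1}/a_k| = 4 · 1/(k+1) → 0.
The ratio tends to 0 regardless of x, hence R = ∞.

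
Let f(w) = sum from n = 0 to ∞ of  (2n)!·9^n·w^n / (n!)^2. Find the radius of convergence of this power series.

R = 1/36

Ratio test: |a_{n+1}/a_n| = (2n+1)·(2n+2)/(n+1)² · 9 → 36 as n → ∞.
Convergence for |w| · 36 < 1, i.e. |w| < 1/36. So R = 1/36.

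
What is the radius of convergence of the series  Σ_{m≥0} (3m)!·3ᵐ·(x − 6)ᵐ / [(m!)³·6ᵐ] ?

The ratio of consecutive coefficients is (3m+1)·(3m+2)·(3m+3)/(m+1)³ · 3/6 → 27/2.
The series converges when 27/2 · |x − 6| < 1, giving R = 2/27.

R = 2/27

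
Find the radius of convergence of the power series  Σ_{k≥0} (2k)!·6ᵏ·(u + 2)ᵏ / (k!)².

R = 1/24

The ratio of consecutive coefficients is (2k+1)·(2k+2)/(k+1)² · 6 → 24.
Hence the series converges for |u + 2| < 1/(24) = 1/24, so the radius of convergence is 1/24.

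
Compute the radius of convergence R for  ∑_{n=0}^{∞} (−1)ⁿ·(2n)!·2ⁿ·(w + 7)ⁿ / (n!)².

R = 1/8

Apply the ratio test: |a_{n+1}| / |a_n| = (2n+1)·(2n+2)/(n+1)² · 2, which tends to 8 as n → ∞.
The series converges when 8 · |w + 7| < 1, giving R = 1/8.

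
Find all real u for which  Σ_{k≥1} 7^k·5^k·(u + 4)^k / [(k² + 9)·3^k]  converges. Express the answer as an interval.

[-143/35, -137/35]

Ratio test: |a_{k+1}/a_k| = [(k² + 9)/((k+1)² + 9)] · 7·5/3 → 35/3 as k → ∞.
Thus R = 1/(35/3) = 3/35.
Check u = -137/35: the terms are on the order of 1/k², so the series converges absolutely by comparison with the p-series (p = 2 > 1).
Check u = -143/35: the terms are on the order of 1/k², so the series converges absolutely by comparison with the p-series (p = 2 > 1).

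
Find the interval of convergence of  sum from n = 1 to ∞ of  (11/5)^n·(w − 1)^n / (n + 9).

[6/11, 16/11)

Ratio test: |a_{n+1}/a_n| = [(n + 9)/((n+1) + 9)] · 11/5 → 11/5 as n → ∞.
Convergence for |w − 1| · 11/5 < 1, i.e. |w − 1| < 5/11. So R = 5/11.
At w = 16/11: the terms are asymptotic to a nonzero constant times 1/n, so the series diverges by limit comparison with Σ 1/n.
Endpoint w = 6/11: convergence follows from the alternating series test (terms decrease monotonically to 0).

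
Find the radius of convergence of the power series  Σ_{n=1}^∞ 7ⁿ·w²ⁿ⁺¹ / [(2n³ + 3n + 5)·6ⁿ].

By the ratio test, |a_{n+1}/a_n| = [(2n³ + 3n + 5)/(2(n+1)³ + 3(n+1) + 5)] · 7/6 → 7/6.
Writing y = w², the series in y has radius 6/7, so |w| < √(6/7) and R = √42/7.

R = √42/7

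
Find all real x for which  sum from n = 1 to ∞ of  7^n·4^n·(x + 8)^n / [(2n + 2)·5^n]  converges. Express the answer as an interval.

By the ratio test, |a_{n+1}/a_n| = [(2n + 2)/(2(n+1) + 2)] · 7·4/5 → 28/5.
The series converges when 28/5 · |x + 8| < 1, giving R = 5/28.
Endpoint x = -219/28: the terms behave like c/n; limit comparison with the harmonic series gives divergence.
At x = -229/28: an alternating series whose terms decrease to 0 in absolute value, so it converges by the Leibniz criterion.

[-229/28, -219/28)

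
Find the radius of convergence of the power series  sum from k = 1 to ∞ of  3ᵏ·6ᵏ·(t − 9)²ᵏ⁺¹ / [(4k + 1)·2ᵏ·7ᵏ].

R = √7/3

Apply the ratio test: |a_{k+1}| / |a_k| = [(4k + 1)/(4(k+1) + 1)] · 3·6/(2·7), which tends to 9/7 as k → ∞.
Since the exponent of (t − 9) increases by 2 each term, convergence requires |t − 9|² < 7/9, hence R = √7/3.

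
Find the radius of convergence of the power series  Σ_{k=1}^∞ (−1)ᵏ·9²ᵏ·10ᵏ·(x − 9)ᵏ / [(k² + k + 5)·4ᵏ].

By the ratio test, |a_{k+1}/a_k| = [(k² + k + 5)/((k+1)² + (k+1) + 5)] · 81·10/4 → 405/2.
The series converges when 405/2 · |x − 9| < 1, giving R = 2/405.

R = 2/405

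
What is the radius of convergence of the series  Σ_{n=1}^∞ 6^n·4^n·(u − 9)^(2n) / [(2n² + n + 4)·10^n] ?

Ratio test: |a_{n+1}/a_n| = [(2n² + n + 4)/(2(n+1)² + (n+1) + 4)] · 6·4/10 → 12/5 as n → ∞.
Successive powers of (u − 9) differ by 2, so the series converges when |u − 9|² · 12/5 < 1, i.e. |u − 9| < √(5/12). So R = √15/6.

R = √15/6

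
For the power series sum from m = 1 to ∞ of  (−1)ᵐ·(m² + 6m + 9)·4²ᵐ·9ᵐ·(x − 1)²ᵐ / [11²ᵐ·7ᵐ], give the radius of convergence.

By the ratio test, |a_{m+1}/a_m| = [((m+1)² + 6(m+1) + 9)/(m² + 6m + 9)] · 16·9/(121·7) → 144/847.
Writing y = (x − 1)², the series in y has radius 847/144, so |x − 1| < √(847/144) and R = 11√7/12.

R = 11√7/12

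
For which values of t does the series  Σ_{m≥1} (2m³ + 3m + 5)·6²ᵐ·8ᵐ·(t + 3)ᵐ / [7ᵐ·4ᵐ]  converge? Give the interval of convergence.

Ratio test: |a_{m+1}/a_m| = [(2(m+1)³ + 3(m+1) + 5)/(2m³ + 3m + 5)] · 36·8/(7·4) → 72/7 as m → ∞.
Convergence for |t + 3| · 72/7 < 1, i.e. |t + 3| < 7/72. So R = 7/72.
Check t = -209/72: the m-th term does not approach 0; divergence by the term test.
Check t = -223/72: the m-th term does not approach 0; divergence by the term test.

(-223/72, -209/72)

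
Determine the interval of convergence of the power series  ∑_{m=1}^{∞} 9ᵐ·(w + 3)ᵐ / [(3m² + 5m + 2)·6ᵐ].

The ratio of consecutive coefficients is [(3m² + 5m + 2)/(3(m+1)² + 5(m+1) + 2)] · 9/6 → 3/2.
Convergence for |w + 3| · 3/2 < 1, i.e. |w + 3| < 2/3. So R = 2/3.
When w = -7/3, the terms are on the order of 1/m², so the series converges absolutely by comparison with the p-series (p = 2 > 1).
Endpoint w = -11/3: the series is dominated by a constant times Σ 1/m², which converges (p = 2 > 1).

[-11/3, -7/3]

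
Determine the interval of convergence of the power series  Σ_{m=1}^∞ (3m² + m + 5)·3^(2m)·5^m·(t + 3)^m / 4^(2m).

Apply the ratio test: |a_{m+1}| / |a_m| = [(3(m+1)² + (m+1) + 5)/(3m² + m + 5)] · 9·5/16, which tends to 45/16 as m → ∞.
Thus R = 1/(45/16) = 16/45.
Endpoint t = -119/45: the m-th term does not approach 0; divergence by the term test.
Check t = -151/45: the terms have absolute value of order m², which does not tend to 0, so the series diverges by the divergence test.

(-151/45, -119/45)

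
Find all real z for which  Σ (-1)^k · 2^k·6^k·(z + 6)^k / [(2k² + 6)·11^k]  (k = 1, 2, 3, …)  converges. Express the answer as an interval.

[-83/12, -61/12]

Ratio test: |a_{k+1}/a_k| = [(2k² + 6)/(2(k+1)² + 6)] · 2·6/11 → 12/11 as k → ∞.
Hence the series converges for |z + 6| < 1/(12/11) = 11/12, so the radius of convergence is 11/12.
At z = -61/12: the terms are on the order of 1/k², so the series converges absolutely by comparison with the p-series (p = 2 > 1).
When z = -83/12, the series is dominated by a constant times Σ 1/k², which converges (p = 2 > 1).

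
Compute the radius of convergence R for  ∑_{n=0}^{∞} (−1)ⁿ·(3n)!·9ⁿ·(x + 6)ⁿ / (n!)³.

Apply the ratio test: |a_{n+1}| / |a_n| = (3n+1)·(3n+2)·(3n+3)/(n+1)³ · 9, which tends to 243 as n → ∞.
The series converges when 243 · |x + 6| < 1, giving R = 1/243.

R = 1/243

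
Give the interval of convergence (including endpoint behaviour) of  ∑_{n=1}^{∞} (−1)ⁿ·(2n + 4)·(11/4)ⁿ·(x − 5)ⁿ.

Ratio test: |a_{n+1}/a_n| = [(2(n+1) + 4)/(2n + 4)] · 11/4 → 11/4 as n → ∞.
Convergence for |x − 5| · 11/4 < 1, i.e. |x − 5| < 4/11. So R = 4/11.
When x = 59/11, the terms do not tend to 0, so the series diverges.
When x = 51/11, the terms have absolute value of order n, which does not tend to 0, so the series diverges by the divergence test.

(51/11, 59/11)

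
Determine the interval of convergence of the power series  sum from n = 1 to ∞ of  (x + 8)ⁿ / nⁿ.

(−∞, ∞)

Applying the root test, |a_n|^(1/n) = 1/n → 0.
Since the n-th root of |a_n| tends to 0, the series converges for all real x; R = ∞.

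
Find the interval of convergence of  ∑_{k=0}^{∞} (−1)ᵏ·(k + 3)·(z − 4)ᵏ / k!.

Apply the ratio test: |a_{k+1}| / |a_k| = ((k+1) + 3)/(k + 3) · 1/(k+1), which tends to 0 as k → ∞.
The ratio tends to 0 regardless of z, hence R = ∞.

(−∞, ∞)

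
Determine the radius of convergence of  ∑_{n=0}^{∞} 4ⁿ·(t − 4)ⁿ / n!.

R = ∞

Apply the ratio test: |a_{n+1}| / |a_n| = 4 · 1/(n+1), which tends to 0 as n → ∞.
Since the limit is 0 < 1 for every t, the series converges on all of ℝ and R = ∞.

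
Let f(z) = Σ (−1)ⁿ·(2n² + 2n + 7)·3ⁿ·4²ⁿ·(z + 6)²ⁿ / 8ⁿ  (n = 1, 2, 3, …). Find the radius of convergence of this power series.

Ratio test: |a_{n+1}/a_n| = [(2(n+1)² + 2(n+1) + 7)/(2n² + 2n + 7)] · 3·16/8 → 6 as n → ∞.
Writing y = (z + 6)², the series in y has radius 1/6, so |z + 6| < √(1/6) and R = √6/6.

R = √6/6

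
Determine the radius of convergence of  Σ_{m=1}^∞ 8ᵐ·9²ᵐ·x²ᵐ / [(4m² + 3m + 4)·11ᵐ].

R = √22/36

Ratio test: |a_{m+1}/a_m| = [(4m² + 3m + 4)/(4(m+1)² + 3(m+1) + 4)] · 8·81/11 → 648/11 as m → ∞.
Since the exponent of x increases by 2 each term, convergence requires |x|² < 11/648, hence R = √22/36.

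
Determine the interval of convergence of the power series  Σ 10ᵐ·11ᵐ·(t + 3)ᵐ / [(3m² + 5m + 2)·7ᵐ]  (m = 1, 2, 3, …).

[-337/110, -323/110]

By the ratio test, |a_{m+1}/a_m| = [(3m² + 5m + 2)/(3(m+1)² + 5(m+1) + 2)] · 10·11/7 → 110/7.
Thus R = 1/(110/7) = 7/110.
When t = -323/110, absolute convergence follows by limit comparison with Σ 1/m².
When t = -337/110, absolute convergence follows by limit comparison with Σ 1/m².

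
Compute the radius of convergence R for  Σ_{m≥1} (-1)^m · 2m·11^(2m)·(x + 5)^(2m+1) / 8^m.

R = 2√2/11

By the ratio test, |a_{m+1}/a_m| = [2(m+1)/2m] · 121/8 → 121/8.
Since the exponent of (x + 5) increases by 2 each term, convergence requires |x + 5|² < 8/121, hence R = 2√2/11.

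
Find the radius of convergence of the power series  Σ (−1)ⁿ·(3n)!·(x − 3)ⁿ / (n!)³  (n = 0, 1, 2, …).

Ratio test: |a_{n+1}/a_n| = (3n+1)·(3n+2)·(3n+3)/(n+1)³ → 27 as n → ∞.
Thus R = 1/(27) = 1/27.

R = 1/27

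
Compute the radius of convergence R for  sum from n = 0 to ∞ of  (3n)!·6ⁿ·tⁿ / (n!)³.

By the ratio test, |a_{n+1}/a_n| = (3n+1)·(3n+2)·(3n+3)/(n+1)³ · 6 → 162.
Thus R = 1/(162) = 1/162.

R = 1/162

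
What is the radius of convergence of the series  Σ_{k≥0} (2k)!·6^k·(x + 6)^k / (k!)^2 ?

R = 1/24

By the ratio test, |a_{k+1}/a_k| = (2k+1)·(2k+2)/(k+1)² · 6 → 24.
Thus R = 1/(24) = 1/24.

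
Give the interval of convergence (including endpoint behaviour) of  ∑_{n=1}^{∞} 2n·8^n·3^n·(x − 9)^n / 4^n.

(53/6, 55/6)

Ratio test: |a_{n+1}/a_n| = [2(n+1)/2n] · 8·3/4 → 6 as n → ∞.
Hence the series converges for |x − 9| < 1/(6) = 1/6, so the radius of convergence is 1/6.
Endpoint x = 55/6: the terms have absolute value of order n, which does not tend to 0, so the series diverges by the divergence test.
At x = 53/6: the terms have absolute value of order n, which does not tend to 0, so the series diverges by the divergence test.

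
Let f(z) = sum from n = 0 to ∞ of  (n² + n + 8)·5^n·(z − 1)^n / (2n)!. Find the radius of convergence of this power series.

R = ∞

Ratio test: |a_{n+1}/a_n| = ((n+1)² + (n+1) + 8)/(n² + n + 8) · 5 · 1/[(2n+1)·(2n+2)] → 0 as n → ∞.
The ratio tends to 0 regardless of z, hence R = ∞.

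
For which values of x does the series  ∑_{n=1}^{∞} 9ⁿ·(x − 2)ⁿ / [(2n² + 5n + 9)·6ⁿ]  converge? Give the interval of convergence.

[4/3, 8/3]

The ratio of consecutive coefficients is [(2n² + 5n + 9)/(2(n+1)² + 5(n+1) + 9)] · 9/6 → 3/2.
Thus R = 1/(3/2) = 2/3.
Endpoint x = 8/3: the terms are on the order of 1/n², so the series converges absolutely by comparison with the p-series (p = 2 > 1).
When x = 4/3, the series is dominated by a constant times Σ 1/n², which converges (p = 2 > 1).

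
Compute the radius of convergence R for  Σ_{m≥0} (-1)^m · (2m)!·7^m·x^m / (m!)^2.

R = 1/28

Ratio test: |a_{m+1}/a_m| = (2m+1)·(2m+2)/(m+1)² · 7 → 28 as m → ∞.
Thus R = 1/(28) = 1/28.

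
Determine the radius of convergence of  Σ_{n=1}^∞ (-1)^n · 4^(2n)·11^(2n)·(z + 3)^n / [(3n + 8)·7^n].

R = 7/1936

Ratio test: |a_{n+1}/a_n| = [(3n + 8)/(3(n+1) + 8)] · 16·121/7 → 1936/7 as n → ∞.
Thus R = 1/(1936/7) = 7/1936.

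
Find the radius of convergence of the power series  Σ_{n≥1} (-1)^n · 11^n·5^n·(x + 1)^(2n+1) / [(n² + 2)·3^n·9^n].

Apply the ratio test: |a_{n+1}| / |a_n| = [(n² + 2)/((n+1)² + 2)] · 11·5/(3·9), which tends to 55/27 as n → ∞.
Since the exponent of (x + 1) increases by 2 each term, convergence requires |x + 1|² < 27/55, hence R = 3√165/55.

R = 3√165/55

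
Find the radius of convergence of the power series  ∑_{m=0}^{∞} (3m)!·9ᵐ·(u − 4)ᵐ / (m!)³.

R = 1/243

Apply the ratio test: |a_{m+1}| / |a_m| = (3m+1)·(3m+2)·(3m+3)/(m+1)³ · 9, which tends to 243 as m → ∞.
Hence the series converges for |u − 4| < 1/(243) = 1/243, so the radius of convergence is 1/243.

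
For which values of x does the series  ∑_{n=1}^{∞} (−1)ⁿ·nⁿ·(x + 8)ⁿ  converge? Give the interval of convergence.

By the Cauchy root test, |a_n|^(1/n) = n → ∞.
The root grows without bound, so R = 0 (convergence only at x = -8).

{-8}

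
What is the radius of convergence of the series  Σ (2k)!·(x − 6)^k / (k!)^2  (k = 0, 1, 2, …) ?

The ratio of consecutive coefficients is (2k+1)·(2k+2)/(k+1)² → 4.
Hence the series converges for |x − 6| < 1/(4) = 1/4, so the radius of convergence is 1/4.

R = 1/4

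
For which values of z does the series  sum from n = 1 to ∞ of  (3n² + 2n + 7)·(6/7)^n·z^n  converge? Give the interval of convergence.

Apply the ratio test: |a_{n+1}| / |a_n| = [(3(n+1)² + 2(n+1) + 7)/(3n² + 2n + 7)] · 6/7, which tends to 6/7 as n → ∞.
Hence the series converges for |z| < 1/(6/7) = 7/6, so the radius of convergence is 7/6.
Check z = 7/6: the n-th term does not approach 0; divergence by the term test.
When z = -7/6, the terms do not tend to 0, so the series diverges.

(-7/6, 7/6)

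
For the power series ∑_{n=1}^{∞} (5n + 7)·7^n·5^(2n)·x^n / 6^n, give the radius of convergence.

The ratio of consecutive coefficients is [(5(n+1) + 7)/(5n + 7)] · 7·25/6 → 175/6.
The series converges when 175/6 · |x| < 1, giving R = 6/175.

R = 6/175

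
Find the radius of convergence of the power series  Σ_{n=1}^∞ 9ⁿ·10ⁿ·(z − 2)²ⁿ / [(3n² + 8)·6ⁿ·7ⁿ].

R = √105/15

Apply the ratio test: |a_{n+1}| / |a_n| = [(3n² + 8)/(3(n+1)² + 8)] · 9·10/(6·7), which tends to 15/7 as n → ∞.
Since the exponent of (z − 2) increases by 2 each term, convergence requires |z − 2|² < 7/15, hence R = √105/15.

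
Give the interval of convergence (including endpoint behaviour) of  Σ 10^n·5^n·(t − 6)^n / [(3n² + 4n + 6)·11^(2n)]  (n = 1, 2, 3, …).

By the ratio test, |a_{n+1}/a_n| = [(3n² + 4n + 6)/(3(n+1)² + 4(n+1) + 6)] · 10·5/121 → 50/121.
The series converges when 50/121 · |t − 6| < 1, giving R = 121/50.
Check t = 421/50: the series is dominated by a constant times Σ 1/n², which converges (p = 2 > 1).
When t = 179/50, absolute convergence follows by limit comparison with Σ 1/n².

[179/50, 421/50]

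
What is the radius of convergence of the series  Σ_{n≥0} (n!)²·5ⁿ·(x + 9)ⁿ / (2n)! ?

Apply the ratio test: |a_{n+1}| / |a_n| = (n+1)²/[(2n+1)·(2n+2)] · 5, which tends to 5/4 as n → ∞.
Convergence for |x + 9| · 5/4 < 1, i.e. |x + 9| < 4/5. So R = 4/5.

R = 4/5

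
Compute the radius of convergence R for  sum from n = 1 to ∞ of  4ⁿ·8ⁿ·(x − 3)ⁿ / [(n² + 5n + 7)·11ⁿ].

By the ratio test, |a_{n+1}/a_n| = [(n² + 5n + 7)/((n+1)² + 5(n+1) + 7)] · 4·8/11 → 32/11.
Convergence for |x − 3| · 32/11 < 1, i.e. |x − 3| < 11/32. So R = 11/32.

R = 11/32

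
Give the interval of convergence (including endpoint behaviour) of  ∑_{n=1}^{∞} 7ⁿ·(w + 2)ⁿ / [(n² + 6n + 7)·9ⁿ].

By the ratio test, |a_{n+1}/a_n| = [(n² + 6n + 7)/((n+1)² + 6(n+1) + 7)] · 7/9 → 7/9.
Hence the series converges for |w + 2| < 1/(7/9) = 9/7, so the radius of convergence is 9/7.
At w = -5/7: the series is dominated by a constant times Σ 1/n², which converges (p = 2 > 1).
Check w = -23/7: absolute convergence follows by limit comparison with Σ 1/n².

[-23/7, -5/7]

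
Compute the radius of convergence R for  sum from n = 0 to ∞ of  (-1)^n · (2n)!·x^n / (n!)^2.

The ratio of consecutive coefficients is (2n+1)·(2n+2)/(n+1)² → 4.
Convergence for |x| · 4 < 1, i.e. |x| < 1/4. So R = 1/4.

R = 1/4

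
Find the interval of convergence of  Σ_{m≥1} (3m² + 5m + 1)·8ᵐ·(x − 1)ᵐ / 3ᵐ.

By the ratio test, |a_{m+1}/a_m| = [(3(m+1)² + 5(m+1) + 1)/(3m² + 5m + 1)] · 8/3 → 8/3.
The series converges when 8/3 · |x − 1| < 1, giving R = 3/8.
At x = 11/8: the terms have absolute value of order m², which does not tend to 0, so the series diverges by the divergence test.
Endpoint x = 5/8: the terms do not tend to 0, so the series diverges.

(5/8, 11/8)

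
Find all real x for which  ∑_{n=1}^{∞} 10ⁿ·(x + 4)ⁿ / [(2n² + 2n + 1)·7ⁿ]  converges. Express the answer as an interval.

[-47/10, -33/10]

Apply the ratio test: |a_{n+1}| / |a_n| = [(2n² + 2n + 1)/(2(n+1)² + 2(n+1) + 1)] · 10/7, which tends to 10/7 as n → ∞.
Hence the series converges for |x + 4| < 1/(10/7) = 7/10, so the radius of convergence is 7/10.
Check x = -33/10: the series is dominated by a constant times Σ 1/n², which converges (p = 2 > 1).
Check x = -47/10: the series is dominated by a constant times Σ 1/n², which converges (p = 2 > 1).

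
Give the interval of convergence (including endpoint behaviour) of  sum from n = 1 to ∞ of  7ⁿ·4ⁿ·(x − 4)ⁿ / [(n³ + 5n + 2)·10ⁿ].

[51/14, 61/14]

Ratio test: |a_{n+1}/a_n| = [(n³ + 5n + 2)/((n+1)³ + 5(n+1) + 2)] · 7·4/10 → 14/5 as n → ∞.
Convergence for |x − 4| · 14/5 < 1, i.e. |x − 4| < 5/14. So R = 5/14.
When x = 61/14, the series is dominated by a constant times Σ 1/n³, which converges (p = 3 > 1).
At x = 51/14: absolute convergence follows by limit comparison with Σ 1/n³.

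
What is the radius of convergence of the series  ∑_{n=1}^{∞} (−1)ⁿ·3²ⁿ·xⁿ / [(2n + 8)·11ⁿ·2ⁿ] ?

R = 22/9

The ratio of consecutive coefficients is [(2n + 8)/(2(n+1) + 8)] · 9/(11·2) → 9/22.
The series converges when 9/22 · |x| < 1, giving R = 22/9.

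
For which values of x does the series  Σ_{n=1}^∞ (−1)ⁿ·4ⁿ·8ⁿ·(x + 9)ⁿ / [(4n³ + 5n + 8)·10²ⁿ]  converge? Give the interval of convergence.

[-97/8, -47/8]

Apply the ratio test: |a_{n+1}| / |a_n| = [(4n³ + 5n + 8)/(4(n+1)³ + 5(n+1) + 8)] · 4·8/100, which tends to 8/25 as n → ∞.
Thus R = 1/(8/25) = 25/8.
At x = -47/8: absolute convergence follows by limit comparison with Σ 1/n³.
Endpoint x = -97/8: absolute convergence follows by limit comparison with Σ 1/n³.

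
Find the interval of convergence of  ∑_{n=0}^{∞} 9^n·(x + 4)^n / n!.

Ratio test: |a_{n+1}/a_n| = 9 · 1/(n+1) → 0 as n → ∞.
The limit is 0, so the series converges for all x; R = ∞.

(−∞, ∞)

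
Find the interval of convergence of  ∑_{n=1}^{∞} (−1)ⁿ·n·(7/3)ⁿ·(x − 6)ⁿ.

By the ratio test, |a_{n+1}/a_n| = [(n+1)/n] · 7/3 → 7/3.
Convergence for |x − 6| · 7/3 < 1, i.e. |x − 6| < 3/7. So R = 3/7.
At x = 45/7: the terms have absolute value of order n, which does not tend to 0, so the series diverges by the divergence test.
When x = 39/7, the terms do not tend to 0, so the series diverges.

(39/7, 45/7)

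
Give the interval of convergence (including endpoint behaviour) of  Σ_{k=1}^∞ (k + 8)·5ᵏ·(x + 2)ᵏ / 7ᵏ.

The ratio of consecutive coefficients is [((k+1) + 8)/(k + 8)] · 5/7 → 5/7.
Convergence for |x + 2| · 5/7 < 1, i.e. |x + 2| < 7/5. So R = 7/5.
Check x = -3/5: the terms do not tend to 0, so the series diverges.
Endpoint x = -17/5: the terms have absolute value of order k, which does not tend to 0, so the series diverges by the divergence test.

(-17/5, -3/5)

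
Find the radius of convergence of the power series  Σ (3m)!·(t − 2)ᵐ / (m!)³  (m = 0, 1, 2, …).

R = 1/27

Apply the ratio test: |a_{m+1}| / |a_m| = (3m+1)·(3m+2)·(3m+3)/(m+1)³, which tends to 27 as m → ∞.
Hence the series converges for |t − 2| < 1/(27) = 1/27, so the radius of convergence is 1/27.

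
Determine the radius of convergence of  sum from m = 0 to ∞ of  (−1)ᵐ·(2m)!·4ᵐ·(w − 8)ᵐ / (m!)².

R = 1/16

Apply the ratio test: |a_{m+1}| / |a_m| = (2m+1)·(2m+2)/(m+1)² · 4, which tends to 16 as m → ∞.
Convergence for |w − 8| · 16 < 1, i.e. |w − 8| < 1/16. So R = 1/16.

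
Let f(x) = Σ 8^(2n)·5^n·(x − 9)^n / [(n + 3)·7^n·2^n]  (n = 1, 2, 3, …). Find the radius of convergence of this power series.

Apply the ratio test: |a_{n+1}| / |a_n| = [(n + 3)/((n+1) + 3)] · 64·5/(7·2), which tends to 160/7 as n → ∞.
The series converges when 160/7 · |x − 9| < 1, giving R = 7/160.

R = 7/160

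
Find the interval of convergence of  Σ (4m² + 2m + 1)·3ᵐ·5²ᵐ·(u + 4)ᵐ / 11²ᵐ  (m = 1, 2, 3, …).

(-421/75, -179/75)

Apply the ratio test: |a_{m+1}| / |a_m| = [(4(m+1)² + 2(m+1) + 1)/(4m² + 2m + 1)] · 3·25/121, which tends to 75/121 as m → ∞.
The series converges when 75/121 · |u + 4| < 1, giving R = 121/75.
When u = -179/75, the m-th term does not approach 0; divergence by the term test.
At u = -421/75: the m-th term does not approach 0; divergence by the term test.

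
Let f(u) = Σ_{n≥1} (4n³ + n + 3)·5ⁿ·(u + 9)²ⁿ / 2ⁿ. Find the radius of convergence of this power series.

R = √10/5

Apply the ratio test: |a_{n+1}| / |a_n| = [(4(n+1)³ + (n+1) + 3)/(4n³ + n + 3)] · 5/2, which tends to 5/2 as n → ∞.
Successive powers of (u + 9) differ by 2, so the series converges when |u + 9|² · 5/2 < 1, i.e. |u + 9| < √(2/5). So R = √10/5.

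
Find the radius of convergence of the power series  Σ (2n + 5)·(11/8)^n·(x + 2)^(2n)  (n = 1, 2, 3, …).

The ratio of consecutive coefficients is [(2(n+1) + 5)/(2n + 5)] · 11/8 → 11/8.
Successive powers of (x + 2) differ by 2, so the series converges when |x + 2|² · 11/8 < 1, i.e. |x + 2| < √(8/11). So R = 2√22/11.

R = 2√22/11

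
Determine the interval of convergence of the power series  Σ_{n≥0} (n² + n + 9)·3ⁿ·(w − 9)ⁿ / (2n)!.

By the ratio test, |a_{n+1}/a_n| = ((n+1)² + (n+1) + 9)/(n² + n + 9) · 3 · 1/[(2n+1)·(2n+2)] → 0.
Since the limit is 0 < 1 for every w, the series converges on all of ℝ and R = ∞.

(−∞, ∞)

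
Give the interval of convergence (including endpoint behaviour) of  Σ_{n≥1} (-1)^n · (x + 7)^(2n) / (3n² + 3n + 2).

Apply the ratio test: |a_{n+1}| / |a_n| = (3n² + 3n + 2)/(3(n+1)² + 3(n+1) + 2), which tends to 1 as n → ∞.
Writing y = (x + 7)², the series in y has radius 1, so |x + 7| < √(1) = 1 and R = 1.
At x = -6: absolute convergence follows by limit comparison with Σ 1/n².
When x = -8, absolute convergence follows by limit comparison with Σ 1/n².

[-8, -6]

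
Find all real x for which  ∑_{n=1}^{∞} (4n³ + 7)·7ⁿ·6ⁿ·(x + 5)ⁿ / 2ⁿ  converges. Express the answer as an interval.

(-106/21, -104/21)

Apply the ratio test: |a_{n+1}| / |a_n| = [(4(n+1)³ + 7)/(4n³ + 7)] · 7·6/2, which tends to 21 as n → ∞.
Thus R = 1/(21) = 1/21.
Check x = -104/21: the n-th term does not approach 0; divergence by the term test.
At x = -106/21: the n-th term does not approach 0; divergence by the term test.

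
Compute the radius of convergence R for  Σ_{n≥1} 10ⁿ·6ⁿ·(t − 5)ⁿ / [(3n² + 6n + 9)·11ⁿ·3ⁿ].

R = 11/20

Apply the ratio test: |a_{n+1}| / |a_n| = [(3n² + 6n + 9)/(3(n+1)² + 6(n+1) + 9)] · 10·6/(11·3), which tends to 20/11 as n → ∞.
The series converges when 20/11 · |t − 5| < 1, giving R = 11/20.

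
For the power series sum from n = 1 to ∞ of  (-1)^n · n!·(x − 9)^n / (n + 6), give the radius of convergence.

Apply the ratio test: |a_{n+1}| / |a_n| = (n+1) · (n + 6)/((n+1) + 6), which tends to ∞ as n → ∞.
Since the ratio → ∞, the series diverges for every x ≠ 9, and R = 0.

R = 0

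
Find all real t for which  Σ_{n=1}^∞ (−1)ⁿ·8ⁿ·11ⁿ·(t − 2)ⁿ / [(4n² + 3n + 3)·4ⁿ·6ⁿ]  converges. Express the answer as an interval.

[19/11, 25/11]

Apply the ratio test: |a_{n+1}| / |a_n| = [(4n² + 3n + 3)/(4(n+1)² + 3(n+1) + 3)] · 8·11/(4·6), which tends to 11/3 as n → ∞.
The series converges when 11/3 · |t − 2| < 1, giving R = 3/11.
When t = 25/11, the series is dominated by a constant times Σ 1/n², which converges (p = 2 > 1).
Endpoint t = 19/11: the series is dominated by a constant times Σ 1/n², which converges (p = 2 > 1).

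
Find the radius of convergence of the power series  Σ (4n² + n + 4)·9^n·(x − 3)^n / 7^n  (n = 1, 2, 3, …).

The ratio of consecutive coefficients is [(4(n+1)² + (n+1) + 4)/(4n² + n + 4)] · 9/7 → 9/7.
Thus R = 1/(9/7) = 7/9.

R = 7/9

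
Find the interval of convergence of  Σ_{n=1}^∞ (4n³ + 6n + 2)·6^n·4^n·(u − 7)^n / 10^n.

(79/12, 89/12)

By the ratio test, |a_{n+1}/a_n| = [(4(n+1)³ + 6(n+1) + 2)/(4n³ + 6n + 2)] · 6·4/10 → 12/5.
Convergence for |u − 7| · 12/5 < 1, i.e. |u − 7| < 5/12. So R = 5/12.
When u = 89/12, the n-th term does not approach 0; divergence by the term test.
Endpoint u = 79/12: the terms have absolute value of order n³, which does not tend to 0, so the series diverges by the divergence test.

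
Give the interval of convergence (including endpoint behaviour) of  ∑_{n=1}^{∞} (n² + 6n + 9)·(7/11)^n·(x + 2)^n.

(-25/7, -3/7)

Apply the ratio test: |a_{n+1}| / |a_n| = [((n+1)² + 6(n+1) + 9)/(n² + 6n + 9)] · 7/11, which tends to 7/11 as n → ∞.
Convergence for |x + 2| · 7/11 < 1, i.e. |x + 2| < 11/7. So R = 11/7.
At x = -3/7: the n-th term does not approach 0; divergence by the term test.
Endpoint x = -25/7: the n-th term does not approach 0; divergence by the term test.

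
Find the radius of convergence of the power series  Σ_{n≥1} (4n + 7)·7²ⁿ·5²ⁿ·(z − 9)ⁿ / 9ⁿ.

R = 9/1225

The ratio of consecutive coefficients is [(4(n+1) + 7)/(4n + 7)] · 49·25/9 → 1225/9.
Thus R = 1/(1225/9) = 9/1225.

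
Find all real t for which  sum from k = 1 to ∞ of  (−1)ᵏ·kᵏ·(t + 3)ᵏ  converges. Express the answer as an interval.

Applying the root test, |a_k|^(1/k) = k → ∞.
The root grows without bound, so R = 0 (convergence only at t = -3).

{-3}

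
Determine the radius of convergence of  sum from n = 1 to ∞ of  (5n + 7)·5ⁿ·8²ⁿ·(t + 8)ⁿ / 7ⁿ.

Ratio test: |a_{n+1}/a_n| = [(5(n+1) + 7)/(5n + 7)] · 5·64/7 → 320/7 as n → ∞.
The series converges when 320/7 · |t + 8| < 1, giving R = 7/320.

R = 7/320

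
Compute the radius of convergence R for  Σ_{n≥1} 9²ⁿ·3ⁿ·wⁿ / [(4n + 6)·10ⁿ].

R = 10/243

Ratio test: |a_{n+1}/a_n| = [(4n + 6)/(4(n+1) + 6)] · 81·3/10 → 243/10 as n → ∞.
The series converges when 243/10 · |w| < 1, giving R = 10/243.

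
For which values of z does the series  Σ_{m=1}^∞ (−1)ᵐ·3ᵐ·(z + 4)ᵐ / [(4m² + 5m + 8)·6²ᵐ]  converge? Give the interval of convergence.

The ratio of consecutive coefficients is [(4m² + 5m + 8)/(4(m+1)² + 5(m+1) + 8)] · 3/36 → 1/12.
Hence the series converges for |z + 4| < 1/(1/12) = 12, so the radius of convergence is 12.
At z = 8: absolute convergence follows by limit comparison with Σ 1/m².
At z = -16: the terms are on the order of 1/m², so the series converges absolutely by comparison with the p-series (p = 2 > 1).

[-16, 8]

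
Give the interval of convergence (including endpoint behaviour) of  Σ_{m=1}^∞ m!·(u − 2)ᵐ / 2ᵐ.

{2}

The ratio of consecutive coefficients is (m+1) · 1/2 → ∞.
The terms grow without bound for any (u − 2) ≠ 0, so R = 0 (convergence only at u = 2).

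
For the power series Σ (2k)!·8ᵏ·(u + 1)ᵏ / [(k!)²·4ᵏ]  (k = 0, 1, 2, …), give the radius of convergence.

The ratio of consecutive coefficients is (2k+1)·(2k+2)/(k+1)² · 8/4 → 8.
The series converges when 8 · |u + 1| < 1, giving R = 1/8.

R = 1/8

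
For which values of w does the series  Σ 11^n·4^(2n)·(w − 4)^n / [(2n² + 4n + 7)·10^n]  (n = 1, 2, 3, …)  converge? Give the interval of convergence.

By the ratio test, |a_{n+1}/a_n| = [(2n² + 4n + 7)/(2(n+1)² + 4(n+1) + 7)] · 11·16/10 → 88/5.
The series converges when 88/5 · |w − 4| < 1, giving R = 5/88.
Endpoint w = 357/88: the terms are on the order of 1/n², so the series converges absolutely by comparison with the p-series (p = 2 > 1).
At w = 347/88: the terms are on the order of 1/n², so the series converges absolutely by comparison with the p-series (p = 2 > 1).

[347/88, 357/88]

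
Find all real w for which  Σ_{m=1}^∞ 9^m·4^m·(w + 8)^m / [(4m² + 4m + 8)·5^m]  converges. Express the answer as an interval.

[-293/36, -283/36]

Apply the ratio test: |a_{m+1}| / |a_m| = [(4m² + 4m + 8)/(4(m+1)² + 4(m+1) + 8)] · 9·4/5, which tends to 36/5 as m → ∞.
Convergence for |w + 8| · 36/5 < 1, i.e. |w + 8| < 5/36. So R = 5/36.
At w = -283/36: absolute convergence follows by limit comparison with Σ 1/m².
Check w = -293/36: the terms are on the order of 1/m², so the series converges absolutely by comparison with the p-series (p = 2 > 1).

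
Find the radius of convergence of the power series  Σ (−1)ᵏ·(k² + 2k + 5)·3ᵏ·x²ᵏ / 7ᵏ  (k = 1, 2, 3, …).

The ratio of consecutive coefficients is [((k+1)² + 2(k+1) + 5)/(k² + 2k + 5)] · 3/7 → 3/7.
Since the exponent of x increases by 2 each term, convergence requires |x|² < 7/3, hence R = √21/3.

R = √21/3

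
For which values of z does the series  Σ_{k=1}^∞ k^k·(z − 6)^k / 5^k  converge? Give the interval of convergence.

{6}

Applying the root test, |a_k|^(1/k) = k/5 → ∞.
Since the k-th root of |a_k| is unbounded, the series converges only at z = 6; R = 0.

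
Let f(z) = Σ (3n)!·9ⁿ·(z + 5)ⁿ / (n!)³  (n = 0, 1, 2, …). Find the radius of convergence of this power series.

R = 1/243

The ratio of consecutive coefficients is (3n+1)·(3n+2)·(3n+3)/(n+1)³ · 9 → 243.
Thus R = 1/(243) = 1/243.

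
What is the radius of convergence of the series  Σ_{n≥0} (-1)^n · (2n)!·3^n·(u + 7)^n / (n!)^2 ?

Ratio test: |a_{n+1}/a_n| = (2n+1)·(2n+2)/(n+1)² · 3 → 12 as n → ∞.
Thus R = 1/(12) = 1/12.

R = 1/12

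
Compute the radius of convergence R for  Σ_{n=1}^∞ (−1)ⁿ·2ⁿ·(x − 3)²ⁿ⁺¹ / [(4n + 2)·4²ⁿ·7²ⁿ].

R = 14√2

The ratio of consecutive coefficients is [(4n + 2)/(4(n+1) + 2)] · 2/(16·49) → 1/392.
Writing y = (x − 3)², the series in y has radius 392, so |x − 3| < √(392) and R = 14√2.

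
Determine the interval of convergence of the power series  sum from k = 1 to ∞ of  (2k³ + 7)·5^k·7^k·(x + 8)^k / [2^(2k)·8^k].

Ratio test: |a_{k+1}/a_k| = [(2(k+1)³ + 7)/(2k³ + 7)] · 5·7/(4·8) → 35/32 as k → ∞.
Hence the series converges for |x + 8| < 1/(35/32) = 32/35, so the radius of convergence is 32/35.
Check x = -248/35: the k-th term does not approach 0; divergence by the term test.
Endpoint x = -312/35: the terms have absolute value of order k³, which does not tend to 0, so the series diverges by the divergence test.

(-312/35, -248/35)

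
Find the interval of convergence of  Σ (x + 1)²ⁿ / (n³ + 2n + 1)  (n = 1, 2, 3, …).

[-2, 0]

Ratio test: |a_{n+1}/a_n| = (n³ + 2n + 1)/((n+1)³ + 2(n+1) + 1) → 1 as n → ∞.
Writing y = (x + 1)², the series in y has radius 1, so |x + 1| < √(1) = 1 and R = 1.
When x = 0, absolute convergence follows by limit comparison with Σ 1/n³.
Endpoint x = -2: the terms are on the order of 1/n³, so the series converges absolutely by comparison with the p-series (p = 3 > 1).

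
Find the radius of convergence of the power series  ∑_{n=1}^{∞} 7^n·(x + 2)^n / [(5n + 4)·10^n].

The ratio of consecutive coefficients is [(5n + 4)/(5(n+1) + 4)] · 7/10 → 7/10.
Convergence for |x + 2| · 7/10 < 1, i.e. |x + 2| < 10/7. So R = 10/7.

R = 10/7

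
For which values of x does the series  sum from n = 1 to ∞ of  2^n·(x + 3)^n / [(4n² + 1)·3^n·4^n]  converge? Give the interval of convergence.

[-9, 3]

Ratio test: |a_{n+1}/a_n| = [(4n² + 1)/(4(n+1)² + 1)] · 2/(3·4) → 1/6 as n → ∞.
The series converges when 1/6 · |x + 3| < 1, giving R = 6.
Endpoint x = 3: absolute convergence follows by limit comparison with Σ 1/n².
Endpoint x = -9: absolute convergence follows by limit comparison with Σ 1/n².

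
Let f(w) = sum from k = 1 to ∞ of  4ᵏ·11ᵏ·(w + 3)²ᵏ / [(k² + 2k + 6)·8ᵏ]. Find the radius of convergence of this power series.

The ratio of consecutive coefficients is [(k² + 2k + 6)/((k+1)² + 2(k+1) + 6)] · 4·11/8 → 11/2.
Writing y = (w + 3)², the series in y has radius 2/11, so |w + 3| < √(2/11) and R = √22/11.

R = √22/11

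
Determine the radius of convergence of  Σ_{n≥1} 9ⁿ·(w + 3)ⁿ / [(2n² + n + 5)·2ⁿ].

R = 2/9

Ratio test: |a_{n+1}/a_n| = [(2n² + n + 5)/(2(n+1)² + (n+1) + 5)] · 9/2 → 9/2 as n → ∞.
Convergence for |w + 3| · 9/2 < 1, i.e. |w + 3| < 2/9. So R = 2/9.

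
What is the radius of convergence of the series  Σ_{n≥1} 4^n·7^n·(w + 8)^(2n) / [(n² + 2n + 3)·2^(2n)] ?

Apply the ratio test: |a_{n+1}| / |a_n| = [(n² + 2n + 3)/((n+1)² + 2(n+1) + 3)] · 4·7/4, which tends to 7 as n → ∞.
Writing y = (w + 8)², the series in y has radius 1/7, so |w + 8| < √(1/7) and R = √7/7.

R = √7/7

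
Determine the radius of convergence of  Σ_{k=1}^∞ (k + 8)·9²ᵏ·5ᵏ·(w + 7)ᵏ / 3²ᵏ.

Ratio test: |a_{k+1}/a_k| = [((k+1) + 8)/(k + 8)] · 81·5/9 → 45 as k → ∞.
Hence the series converges for |w + 7| < 1/(45) = 1/45, so the radius of convergence is 1/45.

R = 1/45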